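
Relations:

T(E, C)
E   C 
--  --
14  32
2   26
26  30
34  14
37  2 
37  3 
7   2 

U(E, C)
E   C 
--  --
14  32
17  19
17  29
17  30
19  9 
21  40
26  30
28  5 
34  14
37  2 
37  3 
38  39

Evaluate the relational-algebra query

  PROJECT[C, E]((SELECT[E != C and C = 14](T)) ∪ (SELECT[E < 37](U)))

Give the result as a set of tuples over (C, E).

{(14, 34), (19, 17), (29, 17), (30, 17), (30, 26), (32, 14), (40, 21), (5, 28), (9, 19)}

Filtering on E != C and C = 14 leaves {(34, 14)}.
Filtering on E < 37 leaves {(14, 32), (17, 19), (17, 29), (17, 30), (19, 9), (21, 40), (26, 30), (28, 5), (34, 14)}.
Taking the union: {(14, 32), (17, 19), (17, 29), (17, 30), (19, 9), (21, 40), (26, 30), (28, 5), (34, 14)}
Keep only column(s) C, E: {(14, 34), (19, 17), (29, 17), (30, 17), (30, 26), (32, 14), (40, 21), (5, 28), (9, 19)}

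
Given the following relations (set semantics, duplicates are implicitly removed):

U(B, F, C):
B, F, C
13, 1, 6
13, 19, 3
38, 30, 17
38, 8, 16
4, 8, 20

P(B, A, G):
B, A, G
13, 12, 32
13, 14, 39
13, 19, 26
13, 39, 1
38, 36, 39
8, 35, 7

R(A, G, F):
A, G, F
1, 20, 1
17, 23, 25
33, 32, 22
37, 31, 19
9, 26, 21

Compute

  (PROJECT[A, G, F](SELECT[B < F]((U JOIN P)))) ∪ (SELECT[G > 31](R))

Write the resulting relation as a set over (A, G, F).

Natural join on B: {(13, 1, 6, 12, 32), (13, 1, 6, 14, 39), (13, 1, 6, 19, 26), (13, 1, 6, 39, 1), (13, 19, 3, 12, 32), (13, 19, 3, 14, 39), (13, 19, 3, 19, 26), (13, 19, 3, 39, 1), (38, 30, 17, 36, 39), (38, 8, 16, 36, 39)}
σ[B < F]: keep tuples satisfying B < F → {(13, 19, 3, 12, 32), (13, 19, 3, 14, 39), (13, 19, 3, 19, 26), (13, 19, 3, 39, 1)}
π[A, G, F]: project onto (A, G, F) → {(12, 32, 19), (14, 39, 19), (19, 26, 19), (39, 1, 19)}
σ[G > 31]: keep tuples satisfying G > 31 → {(33, 32, 22)}
Set union of the two operands is {(12, 32, 19), (14, 39, 19), (19, 26, 19), (33, 32, 22), (39, 1, 19)}.

{(12, 32, 19), (14, 39, 19), (19, 26, 19), (33, 32, 22), (39, 1, 19)}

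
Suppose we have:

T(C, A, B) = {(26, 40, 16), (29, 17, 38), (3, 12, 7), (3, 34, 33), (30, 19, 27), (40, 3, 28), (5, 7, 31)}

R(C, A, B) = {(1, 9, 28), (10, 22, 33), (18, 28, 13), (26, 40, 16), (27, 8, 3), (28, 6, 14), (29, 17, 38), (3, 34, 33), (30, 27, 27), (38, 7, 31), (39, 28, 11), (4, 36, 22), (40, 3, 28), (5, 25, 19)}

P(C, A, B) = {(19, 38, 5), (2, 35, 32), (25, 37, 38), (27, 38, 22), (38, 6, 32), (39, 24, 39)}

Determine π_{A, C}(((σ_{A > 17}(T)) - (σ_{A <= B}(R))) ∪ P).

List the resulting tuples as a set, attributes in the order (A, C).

{(19, 30), (24, 39), (34, 3), (35, 2), (37, 25), (38, 19), (38, 27), (40, 26), (6, 38)}

Selection A > 17: {(26, 40, 16), (3, 34, 33), (30, 19, 27)}
Selection A <= B: {(1, 9, 28), (10, 22, 33), (28, 6, 14), (29, 17, 38), (30, 27, 27), (38, 7, 31), (40, 3, 28)}
Set difference of the two operands is {(26, 40, 16), (3, 34, 33), (30, 19, 27)}.
Set union of the two operands is {(19, 38, 5), (2, 35, 32), (25, 37, 38), (26, 40, 16), (27, 38, 22), (3, 34, 33), (30, 19, 27), (38, 6, 32), (39, 24, 39)}.
Keep only column(s) A, C: {(19, 30), (24, 39), (34, 3), (35, 2), (37, 25), (38, 19), (38, 27), (40, 26), (6, 38)}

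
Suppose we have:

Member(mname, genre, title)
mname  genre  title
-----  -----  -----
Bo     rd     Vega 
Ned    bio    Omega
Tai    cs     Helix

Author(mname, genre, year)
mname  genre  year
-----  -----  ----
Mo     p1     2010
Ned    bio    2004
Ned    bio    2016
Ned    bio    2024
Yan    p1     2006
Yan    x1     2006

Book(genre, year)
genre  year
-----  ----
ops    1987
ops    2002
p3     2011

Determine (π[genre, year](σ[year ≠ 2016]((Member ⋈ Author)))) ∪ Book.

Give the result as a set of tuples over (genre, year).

Joining Member and Author on mname, genre yields {(Ned, bio, Omega, 2004), (Ned, bio, Omega, 2016), (Ned, bio, Omega, 2024)}.
Filtering on year ≠ 2016 leaves {(Ned, bio, Omega, 2004), (Ned, bio, Omega, 2024)}.
π_{genre, year} gives {(bio, 2004), (bio, 2024)}.
Taking the union: {(bio, 2004), (bio, 2024), (ops, 1987), (ops, 2002), (p3, 2011)}

{(bio, 2004), (bio, 2024), (ops, 1987), (ops, 2002), (p3, 2011)}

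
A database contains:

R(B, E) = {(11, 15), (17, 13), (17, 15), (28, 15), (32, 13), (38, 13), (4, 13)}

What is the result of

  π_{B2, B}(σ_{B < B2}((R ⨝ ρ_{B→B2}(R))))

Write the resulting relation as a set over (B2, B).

{(17, 11), (17, 4), (28, 11), (28, 17), (32, 17), (32, 4), (38, 17), (38, 32), (38, 4)}

ρ[B→B2]: schema becomes (B2, E); tuples unchanged.
Natural join on E: {(11, 15, 11), (11, 15, 17), (11, 15, 28), (17, 13, 17), (17, 13, 32), (17, 13, 38), (17, 13, 4), (17, 15, 11), (17, 15, 17), (17, 15, 28), (28, 15, 11), (28, 15, 17), (28, 15, 28), (32, 13, 17), (32, 13, 32), (32, 13, 38), (32, 13, 4), (38, 13, 17), (38, 13, 32), (38, 13, 38), (38, 13, 4), (4, 13, 17), (4, 13, 32), (4, 13, 38), (4, 13, 4)}
Filtering on B < B2 leaves {(11, 15, 17), (11, 15, 28), (17, 13, 32), (17, 13, 38), (17, 15, 28), (32, 13, 38), (4, 13, 17), (4, 13, 32), (4, 13, 38)}.
Keep only column(s) B2, B: {(17, 11), (17, 4), (28, 11), (28, 17), (32, 17), (32, 4), (38, 17), (38, 32), (38, 4)}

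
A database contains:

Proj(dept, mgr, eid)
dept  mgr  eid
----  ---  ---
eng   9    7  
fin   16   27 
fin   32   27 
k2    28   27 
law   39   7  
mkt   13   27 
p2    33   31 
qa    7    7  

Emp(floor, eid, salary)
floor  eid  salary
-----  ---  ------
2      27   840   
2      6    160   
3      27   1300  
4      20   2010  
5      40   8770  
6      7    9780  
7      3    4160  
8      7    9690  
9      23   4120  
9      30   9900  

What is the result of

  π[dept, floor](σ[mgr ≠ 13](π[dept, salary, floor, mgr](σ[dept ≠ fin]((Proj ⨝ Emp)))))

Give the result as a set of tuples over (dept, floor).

{(eng, 6), (eng, 8), (k2, 2), (k2, 3), (law, 6), (law, 8), (qa, 6), (qa, 8)}

Natural join on eid: {(eng, 9, 7, 6, 9780), (eng, 9, 7, 8, 9690), (fin, 16, 27, 2, 840), (fin, 16, 27, 3, 1300), (fin, 32, 27, 2, 840), (fin, 32, 27, 3, 1300), (k2, 28, 27, 2, 840), (k2, 28, 27, 3, 1300), (law, 39, 7, 6, 9780), (law, 39, 7, 8, 9690), (mkt, 13, 27, 2, 840), (mkt, 13, 27, 3, 1300), (qa, 7, 7, 6, 9780), (qa, 7, 7, 8, 9690)}
σ[dept ≠ fin]: keep tuples satisfying dept ≠ fin → {(eng, 9, 7, 6, 9780), (eng, 9, 7, 8, 9690), (k2, 28, 27, 2, 840), (k2, 28, 27, 3, 1300), (law, 39, 7, 6, 9780), (law, 39, 7, 8, 9690), (mkt, 13, 27, 2, 840), (mkt, 13, 27, 3, 1300), (qa, 7, 7, 6, 9780), (qa, 7, 7, 8, 9690)}
π_{dept, salary, floor, mgr} gives {(eng, 9690, 8, 9), (eng, 9780, 6, 9), (k2, 1300, 3, 28), (k2, 840, 2, 28), (law, 9690, 8, 39), (law, 9780, 6, 39), (mkt, 1300, 3, 13), (mkt, 840, 2, 13), (qa, 9690, 8, 7), (qa, 9780, 6, 7)}.
σ[mgr ≠ 13]: keep tuples satisfying mgr ≠ 13 → {(eng, 9690, 8, 9), (eng, 9780, 6, 9), (k2, 1300, 3, 28), (k2, 840, 2, 28), (law, 9690, 8, 39), (law, 9780, 6, 39), (qa, 9690, 8, 7), (qa, 9780, 6, 7)}
π_{dept, floor} gives {(eng, 6), (eng, 8), (k2, 2), (k2, 3), (law, 6), (law, 8), (qa, 6), (qa, 8)}.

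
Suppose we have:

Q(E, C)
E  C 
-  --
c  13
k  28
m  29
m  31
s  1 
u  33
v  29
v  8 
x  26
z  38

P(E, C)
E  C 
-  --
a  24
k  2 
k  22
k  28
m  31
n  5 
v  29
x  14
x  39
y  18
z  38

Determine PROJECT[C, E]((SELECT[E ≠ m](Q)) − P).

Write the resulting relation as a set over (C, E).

{(1, s), (13, c), (26, x), (33, u), (8, v)}

Selection E ≠ m: {(c, 13), (k, 28), (s, 1), (u, 33), (v, 29), (v, 8), (x, 26), (z, 38)}
Set difference of the two operands is {(c, 13), (s, 1), (u, 33), (v, 8), (x, 26)}.
Projecting to C, E: {(1, s), (13, c), (26, x), (33, u), (8, v)}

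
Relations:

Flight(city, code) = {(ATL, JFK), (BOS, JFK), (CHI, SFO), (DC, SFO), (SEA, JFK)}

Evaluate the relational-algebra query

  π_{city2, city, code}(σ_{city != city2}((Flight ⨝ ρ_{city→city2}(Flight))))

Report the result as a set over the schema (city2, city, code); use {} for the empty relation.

{(ATL, BOS, JFK), (ATL, SEA, JFK), (BOS, ATL, JFK), (BOS, SEA, JFK), (CHI, DC, SFO), (DC, CHI, SFO), (SEA, ATL, JFK), (SEA, BOS, JFK)}

ρ[city→city2]: schema becomes (city2, code); tuples unchanged.
Natural join on code: {(ATL, JFK, ATL), (ATL, JFK, BOS), (ATL, JFK, SEA), (BOS, JFK, ATL), (BOS, JFK, BOS), (BOS, JFK, SEA), (CHI, SFO, CHI), (CHI, SFO, DC), (DC, SFO, CHI), (DC, SFO, DC), (SEA, JFK, ATL), (SEA, JFK, BOS), (SEA, JFK, SEA)}
Selection city != city2: {(ATL, JFK, BOS), (ATL, JFK, SEA), (BOS, JFK, ATL), (BOS, JFK, SEA), (CHI, SFO, DC), (DC, SFO, CHI), (SEA, JFK, ATL), (SEA, JFK, BOS)}
π[city2, city, code]: project onto (city2, city, code) → {(ATL, BOS, JFK), (ATL, SEA, JFK), (BOS, ATL, JFK), (BOS, SEA, JFK), (CHI, DC, SFO), (DC, CHI, SFO), (SEA, ATL, JFK), (SEA, BOS, JFK)}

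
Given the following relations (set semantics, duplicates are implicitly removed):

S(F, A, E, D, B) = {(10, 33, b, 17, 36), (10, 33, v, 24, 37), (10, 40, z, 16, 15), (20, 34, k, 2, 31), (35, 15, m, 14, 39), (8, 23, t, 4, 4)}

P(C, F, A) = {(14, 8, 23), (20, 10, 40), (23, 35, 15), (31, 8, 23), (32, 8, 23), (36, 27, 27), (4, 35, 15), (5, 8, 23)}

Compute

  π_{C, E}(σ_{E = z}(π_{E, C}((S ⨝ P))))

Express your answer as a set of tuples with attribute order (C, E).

Joining S and P on F, A yields {(10, 40, z, 16, 15, 20), (35, 15, m, 14, 39, 23), (35, 15, m, 14, 39, 4), (8, 23, t, 4, 4, 14), (8, 23, t, 4, 4, 31), (8, 23, t, 4, 4, 32), (8, 23, t, 4, 4, 5)}.
Projecting to E, C: {(m, 23), (m, 4), (t, 14), (t, 31), (t, 32), (t, 5), (z, 20)}
Apply σ_{E = z}; surviving tuples: {(z, 20)}
Projecting to C, E: {(20, z)}

{(20, z)}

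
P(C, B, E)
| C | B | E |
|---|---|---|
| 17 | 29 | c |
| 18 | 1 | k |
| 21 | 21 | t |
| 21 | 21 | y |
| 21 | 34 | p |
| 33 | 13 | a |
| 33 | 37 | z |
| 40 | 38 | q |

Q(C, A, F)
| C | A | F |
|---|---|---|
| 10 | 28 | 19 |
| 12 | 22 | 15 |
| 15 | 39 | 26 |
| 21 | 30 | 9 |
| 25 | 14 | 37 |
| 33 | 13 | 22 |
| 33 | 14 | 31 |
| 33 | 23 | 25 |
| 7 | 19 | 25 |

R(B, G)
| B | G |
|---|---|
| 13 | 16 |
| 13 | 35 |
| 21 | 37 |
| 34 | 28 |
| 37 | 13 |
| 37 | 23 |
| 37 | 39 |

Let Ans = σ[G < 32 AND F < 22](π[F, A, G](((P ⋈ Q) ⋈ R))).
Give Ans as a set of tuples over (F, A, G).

{(9, 30, 28)}

Joining P and Q on C yields {(21, 21, t, 30, 9), (21, 21, y, 30, 9), (21, 34, p, 30, 9), (33, 13, a, 13, 22), (33, 13, a, 14, 31), (33, 13, a, 23, 25), (33, 37, z, 13, 22), (33, 37, z, 14, 31), (33, 37, z, 23, 25)}.
Joining (P ⋈ Q) and R on B yields {(21, 21, t, 30, 9, 37), (21, 21, y, 30, 9, 37), (21, 34, p, 30, 9, 28), (33, 13, a, 13, 22, 16), (33, 13, a, 13, 22, 35), (33, 13, a, 14, 31, 16), (33, 13, a, 14, 31, 35), (33, 13, a, 23, 25, 16), (33, 13, a, 23, 25, 35), (33, 37, z, 13, 22, 13), (33, 37, z, 13, 22, 23), (33, 37, z, 13, 22, 39), (33, 37, z, 14, 31, 13), (33, 37, z, 14, 31, 23), (33, 37, z, 14, 31, 39), (33, 37, z, 23, 25, 13), (33, 37, z, 23, 25, 23), (33, 37, z, 23, 25, 39)}.
π_{F, A, G} gives {(22, 13, 13), (22, 13, 16), (22, 13, 23), (22, 13, 35), (22, 13, 39), (25, 23, 13), (25, 23, 16), (25, 23, 23), (25, 23, 35), (25, 23, 39), (31, 14, 13), (31, 14, 16), (31, 14, 23), (31, 14, 35), (31, 14, 39), (9, 30, 28), (9, 30, 37)} (1 duplicate(s) eliminated).
Selection G < 32 AND F < 22: {(9, 30, 28)}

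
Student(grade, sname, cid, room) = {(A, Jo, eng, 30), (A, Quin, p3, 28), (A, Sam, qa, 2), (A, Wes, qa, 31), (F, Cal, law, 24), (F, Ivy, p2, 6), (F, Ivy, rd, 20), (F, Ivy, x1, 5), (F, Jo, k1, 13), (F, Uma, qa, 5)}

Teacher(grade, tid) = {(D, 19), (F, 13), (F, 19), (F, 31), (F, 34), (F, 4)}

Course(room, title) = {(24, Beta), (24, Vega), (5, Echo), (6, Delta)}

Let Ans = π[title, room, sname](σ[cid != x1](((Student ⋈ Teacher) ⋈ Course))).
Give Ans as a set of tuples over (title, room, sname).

Joining Student and Teacher on grade yields {(F, Cal, law, 24, 13), (F, Cal, law, 24, 19), (F, Cal, law, 24, 31), (F, Cal, law, 24, 34), (F, Cal, law, 24, 4), (F, Ivy, p2, 6, 13), (F, Ivy, p2, 6, 19), (F, Ivy, p2, 6, 31), (F, Ivy, p2, 6, 34), (F, Ivy, p2, 6, 4), (F, Ivy, rd, 20, 13), (F, Ivy, rd, 20, 19), (F, Ivy, rd, 20, 31), (F, Ivy, rd, 20, 34), (F, Ivy, rd, 20, 4), (F, Ivy, x1, 5, 13), (F, Ivy, x1, 5, 19), (F, Ivy, x1, 5, 31), (F, Ivy, x1, 5, 34), (F, Ivy, x1, 5, 4), (F, Jo, k1, 13, 13), (F, Jo, k1, 13, 19), (F, Jo, k1, 13, 31), (F, Jo, k1, 13, 34), (F, Jo, k1, 13, 4), (F, Uma, qa, 5, 13), (F, Uma, qa, 5, 19), (F, Uma, qa, 5, 31), (F, Uma, qa, 5, 34), (F, Uma, qa, 5, 4)}.
Joining (Student ⋈ Teacher) and Course on room yields {(F, Cal, law, 24, 13, Beta), (F, Cal, law, 24, 13, Vega), (F, Cal, law, 24, 19, Beta), (F, Cal, law, 24, 19, Vega), (F, Cal, law, 24, 31, Beta), (F, Cal, law, 24, 31, Vega), (F, Cal, law, 24, 34, Beta), (F, Cal, law, 24, 34, Vega), (F, Cal, law, 24, 4, Beta), (F, Cal, law, 24, 4, Vega), (F, Ivy, p2, 6, 13, Delta), (F, Ivy, p2, 6, 19, Delta), (F, Ivy, p2, 6, 31, Delta), (F, Ivy, p2, 6, 34, Delta), (F, Ivy, p2, 6, 4, Delta), (F, Ivy, x1, 5, 13, Echo), (F, Ivy, x1, 5, 19, Echo), (F, Ivy, x1, 5, 31, Echo), (F, Ivy, x1, 5, 34, Echo), (F, Ivy, x1, 5, 4, Echo), (F, Uma, qa, 5, 13, Echo), (F, Uma, qa, 5, 19, Echo), (F, Uma, qa, 5, 31, Echo), (F, Uma, qa, 5, 34, Echo), (F, Uma, qa, 5, 4, Echo)}.
Filtering on cid != x1 leaves {(F, Cal, law, 24, 13, Beta), (F, Cal, law, 24, 13, Vega), (F, Cal, law, 24, 19, Beta), (F, Cal, law, 24, 19, Vega), (F, Cal, law, 24, 31, Beta), (F, Cal, law, 24, 31, Vega), (F, Cal, law, 24, 34, Beta), (F, Cal, law, 24, 34, Vega), (F, Cal, law, 24, 4, Beta), (F, Cal, law, 24, 4, Vega), (F, Ivy, p2, 6, 13, Delta), (F, Ivy, p2, 6, 19, Delta), (F, Ivy, p2, 6, 31, Delta), (F, Ivy, p2, 6, 34, Delta), (F, Ivy, p2, 6, 4, Delta), (F, Uma, qa, 5, 13, Echo), (F, Uma, qa, 5, 19, Echo), (F, Uma, qa, 5, 31, Echo), (F, Uma, qa, 5, 34, Echo), (F, Uma, qa, 5, 4, Echo)}.
Keep only column(s) title, room, sname (16 duplicate(s) eliminated): {(Beta, 24, Cal), (Delta, 6, Ivy), (Echo, 5, Uma), (Vega, 24, Cal)}

{(Beta, 24, Cal), (Delta, 6, Ivy), (Echo, 5, Uma), (Vega, 24, Cal)}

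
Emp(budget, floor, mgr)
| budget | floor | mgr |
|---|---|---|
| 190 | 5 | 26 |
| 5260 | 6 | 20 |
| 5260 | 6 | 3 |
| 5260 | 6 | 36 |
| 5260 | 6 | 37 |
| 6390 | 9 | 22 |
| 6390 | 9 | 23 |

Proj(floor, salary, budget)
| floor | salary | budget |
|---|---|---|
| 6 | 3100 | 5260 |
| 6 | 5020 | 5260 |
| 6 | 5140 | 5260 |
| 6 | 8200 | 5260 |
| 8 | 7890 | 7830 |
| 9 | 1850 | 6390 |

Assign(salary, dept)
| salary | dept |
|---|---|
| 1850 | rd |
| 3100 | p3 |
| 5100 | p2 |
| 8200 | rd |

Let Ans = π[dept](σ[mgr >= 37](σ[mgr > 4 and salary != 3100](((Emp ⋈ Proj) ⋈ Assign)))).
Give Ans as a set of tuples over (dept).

Emp ⋈ Proj (natural join on budget, floor): {(5260, 6, 20, 3100), (5260, 6, 20, 5020), (5260, 6, 20, 5140), (5260, 6, 20, 8200), (5260, 6, 3, 3100), (5260, 6, 3, 5020), (5260, 6, 3, 5140), (5260, 6, 3, 8200), (5260, 6, 36, 3100), (5260, 6, 36, 5020), (5260, 6, 36, 5140), (5260, 6, 36, 8200), (5260, 6, 37, 3100), (5260, 6, 37, 5020), (5260, 6, 37, 5140), (5260, 6, 37, 8200), (6390, 9, 22, 1850), (6390, 9, 23, 1850)}
(Emp ⋈ Proj) ⋈ Assign (natural join on salary): {(5260, 6, 20, 3100, p3), (5260, 6, 20, 8200, rd), (5260, 6, 3, 3100, p3), (5260, 6, 3, 8200, rd), (5260, 6, 36, 3100, p3), (5260, 6, 36, 8200, rd), (5260, 6, 37, 3100, p3), (5260, 6, 37, 8200, rd), (6390, 9, 22, 1850, rd), (6390, 9, 23, 1850, rd)}
Selection mgr > 4 and salary != 3100: {(5260, 6, 20, 8200, rd), (5260, 6, 36, 8200, rd), (5260, 6, 37, 8200, rd), (6390, 9, 22, 1850, rd), (6390, 9, 23, 1850, rd)}
Selection mgr >= 37: {(5260, 6, 37, 8200, rd)}
π[dept]: project onto (dept) → {rd}

{rd}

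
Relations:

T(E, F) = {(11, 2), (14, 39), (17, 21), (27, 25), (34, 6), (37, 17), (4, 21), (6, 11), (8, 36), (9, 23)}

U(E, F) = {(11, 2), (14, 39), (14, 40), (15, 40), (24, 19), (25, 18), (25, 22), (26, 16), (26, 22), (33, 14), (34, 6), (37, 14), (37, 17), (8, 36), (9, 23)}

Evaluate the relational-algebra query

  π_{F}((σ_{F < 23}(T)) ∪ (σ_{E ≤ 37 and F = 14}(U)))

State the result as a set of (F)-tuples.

σ[F < 23]: keep tuples satisfying F < 23 → {(11, 2), (17, 21), (34, 6), (37, 17), (4, 21), (6, 11)}
σ[E ≤ 37 and F = 14]: keep tuples satisfying E ≤ 37 and F = 14 → {(33, 14), (37, 14)}
Union: {(11, 2), (17, 21), (34, 6), (37, 17), (4, 21), (6, 11)} with {(33, 14), (37, 14)} → {(11, 2), (17, 21), (33, 14), (34, 6), (37, 14), (37, 17), (4, 21), (6, 11)}
Projecting to F (2 duplicate(s) eliminated): {11, 14, 17, 2, 21, 6}

{11, 14, 17, 2, 21, 6}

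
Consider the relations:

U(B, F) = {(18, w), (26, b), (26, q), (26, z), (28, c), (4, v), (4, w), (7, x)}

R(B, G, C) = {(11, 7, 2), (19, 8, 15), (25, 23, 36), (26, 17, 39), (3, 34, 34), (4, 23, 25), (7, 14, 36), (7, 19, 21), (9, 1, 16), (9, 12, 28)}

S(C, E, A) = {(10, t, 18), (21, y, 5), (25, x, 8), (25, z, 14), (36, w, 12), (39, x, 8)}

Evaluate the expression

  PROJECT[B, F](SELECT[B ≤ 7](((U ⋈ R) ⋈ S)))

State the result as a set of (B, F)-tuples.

{(4, v), (4, w), (7, x)}

Natural join on B: {(26, b, 17, 39), (26, q, 17, 39), (26, z, 17, 39), (4, v, 23, 25), (4, w, 23, 25), (7, x, 14, 36), (7, x, 19, 21)}
Natural join on C: {(26, b, 17, 39, x, 8), (26, q, 17, 39, x, 8), (26, z, 17, 39, x, 8), (4, v, 23, 25, x, 8), (4, v, 23, 25, z, 14), (4, w, 23, 25, x, 8), (4, w, 23, 25, z, 14), (7, x, 14, 36, w, 12), (7, x, 19, 21, y, 5)}
σ[B ≤ 7]: keep tuples satisfying B ≤ 7 → {(4, v, 23, 25, x, 8), (4, v, 23, 25, z, 14), (4, w, 23, 25, x, 8), (4, w, 23, 25, z, 14), (7, x, 14, 36, w, 12), (7, x, 19, 21, y, 5)}
π_{B, F} gives {(4, v), (4, w), (7, x)} (3 duplicate(s) eliminated).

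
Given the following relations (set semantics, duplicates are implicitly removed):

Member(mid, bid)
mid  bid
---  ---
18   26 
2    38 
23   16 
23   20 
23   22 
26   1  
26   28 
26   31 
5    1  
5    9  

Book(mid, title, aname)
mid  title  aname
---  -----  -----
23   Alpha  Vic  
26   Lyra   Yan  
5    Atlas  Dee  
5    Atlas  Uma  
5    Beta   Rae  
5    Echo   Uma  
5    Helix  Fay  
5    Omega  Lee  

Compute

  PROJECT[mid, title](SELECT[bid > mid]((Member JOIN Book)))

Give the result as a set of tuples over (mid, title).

Joining Member and Book on mid yields {(23, 16, Alpha, Vic), (23, 20, Alpha, Vic), (23, 22, Alpha, Vic), (26, 1, Lyra, Yan), (26, 28, Lyra, Yan), (26, 31, Lyra, Yan), (5, 1, Atlas, Dee), (5, 1, Atlas, Uma), (5, 1, Beta, Rae), (5, 1, Echo, Uma), (5, 1, Helix, Fay), (5, 1, Omega, Lee), (5, 9, Atlas, Dee), (5, 9, Atlas, Uma), (5, 9, Beta, Rae), (5, 9, Echo, Uma), (5, 9, Helix, Fay), (5, 9, Omega, Lee)}.
Selection bid > mid: {(26, 28, Lyra, Yan), (26, 31, Lyra, Yan), (5, 9, Atlas, Dee), (5, 9, Atlas, Uma), (5, 9, Beta, Rae), (5, 9, Echo, Uma), (5, 9, Helix, Fay), (5, 9, Omega, Lee)}
Projecting to mid, title (2 duplicate(s) eliminated): {(26, Lyra), (5, Atlas), (5, Beta), (5, Echo), (5, Helix), (5, Omega)}

{(26, Lyra), (5, Atlas), (5, Beta), (5, Echo), (5, Helix), (5, Omega)}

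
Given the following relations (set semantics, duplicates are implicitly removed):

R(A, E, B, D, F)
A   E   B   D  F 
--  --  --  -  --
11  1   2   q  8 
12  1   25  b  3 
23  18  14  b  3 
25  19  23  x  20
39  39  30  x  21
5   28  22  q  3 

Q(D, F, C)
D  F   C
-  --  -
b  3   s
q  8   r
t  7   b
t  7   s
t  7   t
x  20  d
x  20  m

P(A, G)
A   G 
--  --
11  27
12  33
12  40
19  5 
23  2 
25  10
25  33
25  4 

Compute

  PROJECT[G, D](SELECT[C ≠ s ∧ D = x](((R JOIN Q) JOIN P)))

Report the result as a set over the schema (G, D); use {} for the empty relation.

{(10, x), (33, x), (4, x)}

R ⋈ Q (natural join on D, F): {(11, 1, 2, q, 8, r), (12, 1, 25, b, 3, s), (23, 18, 14, b, 3, s), (25, 19, 23, x, 20, d), (25, 19, 23, x, 20, m)}
(R JOIN Q) ⋈ P (natural join on A): {(11, 1, 2, q, 8, r, 27), (12, 1, 25, b, 3, s, 33), (12, 1, 25, b, 3, s, 40), (23, 18, 14, b, 3, s, 2), (25, 19, 23, x, 20, d, 10), (25, 19, 23, x, 20, d, 33), (25, 19, 23, x, 20, d, 4), (25, 19, 23, x, 20, m, 10), (25, 19, 23, x, 20, m, 33), (25, 19, 23, x, 20, m, 4)}
Filtering on C ≠ s ∧ D = x leaves {(25, 19, 23, x, 20, d, 10), (25, 19, 23, x, 20, d, 33), (25, 19, 23, x, 20, d, 4), (25, 19, 23, x, 20, m, 10), (25, 19, 23, x, 20, m, 33), (25, 19, 23, x, 20, m, 4)}.
Projecting to G, D (3 duplicate(s) eliminated): {(10, x), (33, x), (4, x)}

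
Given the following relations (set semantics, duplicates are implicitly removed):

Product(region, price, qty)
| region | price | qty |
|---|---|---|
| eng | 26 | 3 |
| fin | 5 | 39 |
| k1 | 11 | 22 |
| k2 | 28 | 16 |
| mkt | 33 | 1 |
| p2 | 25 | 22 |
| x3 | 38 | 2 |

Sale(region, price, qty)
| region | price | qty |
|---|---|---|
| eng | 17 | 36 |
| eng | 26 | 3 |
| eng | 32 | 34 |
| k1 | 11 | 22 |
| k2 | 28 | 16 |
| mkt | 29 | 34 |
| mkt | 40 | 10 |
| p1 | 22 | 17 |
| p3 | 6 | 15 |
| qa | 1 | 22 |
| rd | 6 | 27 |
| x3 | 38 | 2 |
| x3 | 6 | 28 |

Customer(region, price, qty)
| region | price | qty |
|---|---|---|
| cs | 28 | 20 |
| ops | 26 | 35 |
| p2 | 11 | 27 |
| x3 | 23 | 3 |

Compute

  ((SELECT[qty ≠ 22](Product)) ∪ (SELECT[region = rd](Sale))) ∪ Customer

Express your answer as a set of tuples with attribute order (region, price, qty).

{(cs, 28, 20), (eng, 26, 3), (fin, 5, 39), (k2, 28, 16), (mkt, 33, 1), (ops, 26, 35), (p2, 11, 27), (rd, 6, 27), (x3, 23, 3), (x3, 38, 2)}

Apply σ_{qty ≠ 22}; surviving tuples: {(eng, 26, 3), (fin, 5, 39), (k2, 28, 16), (mkt, 33, 1), (x3, 38, 2)}
Apply σ_{region = rd}; surviving tuples: {(rd, 6, 27)}
Taking the union: {(eng, 26, 3), (fin, 5, 39), (k2, 28, 16), (mkt, 33, 1), (rd, 6, 27), (x3, 38, 2)}
Taking the union: {(cs, 28, 20), (eng, 26, 3), (fin, 5, 39), (k2, 28, 16), (mkt, 33, 1), (ops, 26, 35), (p2, 11, 27), (rd, 6, 27), (x3, 23, 3), (x3, 38, 2)}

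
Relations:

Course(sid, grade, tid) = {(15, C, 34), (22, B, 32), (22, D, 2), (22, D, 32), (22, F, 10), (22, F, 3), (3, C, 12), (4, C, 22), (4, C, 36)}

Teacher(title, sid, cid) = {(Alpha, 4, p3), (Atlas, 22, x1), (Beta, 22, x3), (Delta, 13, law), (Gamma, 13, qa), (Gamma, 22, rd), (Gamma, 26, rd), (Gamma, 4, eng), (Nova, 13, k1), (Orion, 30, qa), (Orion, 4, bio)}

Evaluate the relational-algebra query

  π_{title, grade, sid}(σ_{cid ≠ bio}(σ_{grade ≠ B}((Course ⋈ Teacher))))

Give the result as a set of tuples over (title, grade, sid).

{(Alpha, C, 4), (Atlas, D, 22), (Atlas, F, 22), (Beta, D, 22), (Beta, F, 22), (Gamma, C, 4), (Gamma, D, 22), (Gamma, F, 22)}

Natural join on sid: {(22, B, 32, Atlas, x1), (22, B, 32, Beta, x3), (22, B, 32, Gamma, rd), (22, D, 2, Atlas, x1), (22, D, 2, Beta, x3), (22, D, 2, Gamma, rd), (22, D, 32, Atlas, x1), (22, D, 32, Beta, x3), (22, D, 32, Gamma, rd), (22, F, 10, Atlas, x1), (22, F, 10, Beta, x3), (22, F, 10, Gamma, rd), (22, F, 3, Atlas, x1), (22, F, 3, Beta, x3), (22, F, 3, Gamma, rd), (4, C, 22, Alpha, p3), (4, C, 22, Gamma, eng), (4, C, 22, Orion, bio), (4, C, 36, Alpha, p3), (4, C, 36, Gamma, eng), (4, C, 36, Orion, bio)}
σ[grade ≠ B]: keep tuples satisfying grade ≠ B → {(22, D, 2, Atlas, x1), (22, D, 2, Beta, x3), (22, D, 2, Gamma, rd), (22, D, 32, Atlas, x1), (22, D, 32, Beta, x3), (22, D, 32, Gamma, rd), (22, F, 10, Atlas, x1), (22, F, 10, Beta, x3), (22, F, 10, Gamma, rd), (22, F, 3, Atlas, x1), (22, F, 3, Beta, x3), (22, F, 3, Gamma, rd), (4, C, 22, Alpha, p3), (4, C, 22, Gamma, eng), (4, C, 22, Orion, bio), (4, C, 36, Alpha, p3), (4, C, 36, Gamma, eng), (4, C, 36, Orion, bio)}
σ[cid ≠ bio]: keep tuples satisfying cid ≠ bio → {(22, D, 2, Atlas, x1), (22, D, 2, Beta, x3), (22, D, 2, Gamma, rd), (22, D, 32, Atlas, x1), (22, D, 32, Beta, x3), (22, D, 32, Gamma, rd), (22, F, 10, Atlas, x1), (22, F, 10, Beta, x3), (22, F, 10, Gamma, rd), (22, F, 3, Atlas, x1), (22, F, 3, Beta, x3), (22, F, 3, Gamma, rd), (4, C, 22, Alpha, p3), (4, C, 22, Gamma, eng), (4, C, 36, Alpha, p3), (4, C, 36, Gamma, eng)}
π_{title, grade, sid} gives {(Alpha, C, 4), (Atlas, D, 22), (Atlas, F, 22), (Beta, D, 22), (Beta, F, 22), (Gamma, C, 4), (Gamma, D, 22), (Gamma, F, 22)} (8 duplicate(s) eliminated).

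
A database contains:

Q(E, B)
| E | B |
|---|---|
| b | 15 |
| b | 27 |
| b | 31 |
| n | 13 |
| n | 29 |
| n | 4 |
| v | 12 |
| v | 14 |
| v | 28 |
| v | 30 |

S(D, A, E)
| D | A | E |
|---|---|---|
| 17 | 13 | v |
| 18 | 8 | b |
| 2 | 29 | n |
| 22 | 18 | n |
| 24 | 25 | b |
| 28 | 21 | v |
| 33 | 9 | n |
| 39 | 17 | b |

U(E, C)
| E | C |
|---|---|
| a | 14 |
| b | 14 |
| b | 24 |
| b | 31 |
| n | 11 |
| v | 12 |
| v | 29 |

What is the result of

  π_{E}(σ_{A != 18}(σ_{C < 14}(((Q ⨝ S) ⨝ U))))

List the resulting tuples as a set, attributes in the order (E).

{n, v}

Q ⋈ S (natural join on E): {(b, 15, 18, 8), (b, 15, 24, 25), (b, 15, 39, 17), (b, 27, 18, 8), (b, 27, 24, 25), (b, 27, 39, 17), (b, 31, 18, 8), (b, 31, 24, 25), (b, 31, 39, 17), (n, 13, 2, 29), (n, 13, 22, 18), (n, 13, 33, 9), (n, 29, 2, 29), (n, 29, 22, 18), (n, 29, 33, 9), (n, 4, 2, 29), (n, 4, 22, 18), (n, 4, 33, 9), (v, 12, 17, 13), (v, 12, 28, 21), (v, 14, 17, 13), (v, 14, 28, 21), (v, 28, 17, 13), (v, 28, 28, 21), (v, 30, 17, 13), (v, 30, 28, 21)}
(Q ⨝ S) ⋈ U (natural join on E): {(b, 15, 18, 8, 14), (b, 15, 18, 8, 24), (b, 15, 18, 8, 31), (b, 15, 24, 25, 14), (b, 15, 24, 25, 24), (b, 15, 24, 25, 31), (b, 15, 39, 17, 14), (b, 15, 39, 17, 24), (b, 15, 39, 17, 31), (b, 27, 18, 8, 14), (b, 27, 18, 8, 24), (b, 27, 18, 8, 31), (b, 27, 24, 25, 14), (b, 27, 24, 25, 24), (b, 27, 24, 25, 31), (b, 27, 39, 17, 14), (b, 27, 39, 17, 24), (b, 27, 39, 17, 31), (b, 31, 18, 8, 14), (b, 31, 18, 8, 24), (b, 31, 18, 8, 31), (b, 31, 24, 25, 14), (b, 31, 24, 25, 24), (b, 31, 24, 25, 31), (b, 31, 39, 17, 14), (b, 31, 39, 17, 24), (b, 31, 39, 17, 31), (n, 13, 2, 29, 11), (n, 13, 22, 18, 11), (n, 13, 33, 9, 11), (n, 29, 2, 29, 11), (n, 29, 22, 18, 11), (n, 29, 33, 9, 11), (n, 4, 2, 29, 11), (n, 4, 22, 18, 11), (n, 4, 33, 9, 11), (v, 12, 17, 13, 12), (v, 12, 17, 13, 29), (v, 12, 28, 21, 12), (v, 12, 28, 21, 29), (v, 14, 17, 13, 12), (v, 14, 17, 13, 29), (v, 14, 28, 21, 12), (v, 14, 28, 21, 29), (v, 28, 17, 13, 12), (v, 28, 17, 13, 29), (v, 28, 28, 21, 12), (v, 28, 28, 21, 29), (v, 30, 17, 13, 12), (v, 30, 17, 13, 29), (v, 30, 28, 21, 12), (v, 30, 28, 21, 29)}
Apply σ_{C < 14}; surviving tuples: {(n, 13, 2, 29, 11), (n, 13, 22, 18, 11), (n, 13, 33, 9, 11), (n, 29, 2, 29, 11), (n, 29, 22, 18, 11), (n, 29, 33, 9, 11), (n, 4, 2, 29, 11), (n, 4, 22, 18, 11), (n, 4, 33, 9, 11), (v, 12, 17, 13, 12), (v, 12, 28, 21, 12), (v, 14, 17, 13, 12), (v, 14, 28, 21, 12), (v, 28, 17, 13, 12), (v, 28, 28, 21, 12), (v, 30, 17, 13, 12), (v, 30, 28, 21, 12)}
Apply σ_{A != 18}; surviving tuples: {(n, 13, 2, 29, 11), (n, 13, 33, 9, 11), (n, 29, 2, 29, 11), (n, 29, 33, 9, 11), (n, 4, 2, 29, 11), (n, 4, 33, 9, 11), (v, 12, 17, 13, 12), (v, 12, 28, 21, 12), (v, 14, 17, 13, 12), (v, 14, 28, 21, 12), (v, 28, 17, 13, 12), (v, 28, 28, 21, 12), (v, 30, 17, 13, 12), (v, 30, 28, 21, 12)}
Keep only column(s) E (12 duplicate(s) eliminated): {n, v}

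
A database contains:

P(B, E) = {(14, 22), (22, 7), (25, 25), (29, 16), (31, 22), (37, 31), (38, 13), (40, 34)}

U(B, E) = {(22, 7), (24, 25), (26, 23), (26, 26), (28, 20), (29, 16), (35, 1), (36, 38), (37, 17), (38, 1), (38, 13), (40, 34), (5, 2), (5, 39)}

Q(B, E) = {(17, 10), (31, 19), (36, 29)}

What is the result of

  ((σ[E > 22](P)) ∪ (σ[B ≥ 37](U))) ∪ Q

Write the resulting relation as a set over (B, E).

{(17, 10), (25, 25), (31, 19), (36, 29), (37, 17), (37, 31), (38, 1), (38, 13), (40, 34)}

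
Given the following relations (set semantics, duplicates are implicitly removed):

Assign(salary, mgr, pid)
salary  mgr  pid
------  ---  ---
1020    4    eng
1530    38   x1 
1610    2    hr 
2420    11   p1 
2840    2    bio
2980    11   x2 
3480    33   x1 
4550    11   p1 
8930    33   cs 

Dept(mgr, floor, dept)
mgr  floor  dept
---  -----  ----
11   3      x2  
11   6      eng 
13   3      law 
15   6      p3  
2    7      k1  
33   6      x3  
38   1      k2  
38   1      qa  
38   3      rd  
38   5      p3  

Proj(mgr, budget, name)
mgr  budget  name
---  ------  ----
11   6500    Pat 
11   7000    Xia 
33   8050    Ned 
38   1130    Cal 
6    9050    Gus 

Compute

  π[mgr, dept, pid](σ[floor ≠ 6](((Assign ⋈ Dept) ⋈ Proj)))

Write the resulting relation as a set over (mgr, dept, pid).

Joining Assign and Dept on mgr yields {(1530, 38, x1, 1, k2), (1530, 38, x1, 1, qa), (1530, 38, x1, 3, rd), (1530, 38, x1, 5, p3), (1610, 2, hr, 7, k1), (2420, 11, p1, 3, x2), (2420, 11, p1, 6, eng), (2840, 2, bio, 7, k1), (2980, 11, x2, 3, x2), (2980, 11, x2, 6, eng), (3480, 33, x1, 6, x3), (4550, 11, p1, 3, x2), (4550, 11, p1, 6, eng), (8930, 33, cs, 6, x3)}.
Joining (Assign ⋈ Dept) and Proj on mgr yields {(1530, 38, x1, 1, k2, 1130, Cal), (1530, 38, x1, 1, qa, 1130, Cal), (1530, 38, x1, 3, rd, 1130, Cal), (1530, 38, x1, 5, p3, 1130, Cal), (2420, 11, p1, 3, x2, 6500, Pat), (2420, 11, p1, 3, x2, 7000, Xia), (2420, 11, p1, 6, eng, 6500, Pat), (2420, 11, p1, 6, eng, 7000, Xia), (2980, 11, x2, 3, x2, 6500, Pat), (2980, 11, x2, 3, x2, 7000, Xia), (2980, 11, x2, 6, eng, 6500, Pat), (2980, 11, x2, 6, eng, 7000, Xia), (3480, 33, x1, 6, x3, 8050, Ned), (4550, 11, p1, 3, x2, 6500, Pat), (4550, 11, p1, 3, x2, 7000, Xia), (4550, 11, p1, 6, eng, 6500, Pat), (4550, 11, p1, 6, eng, 7000, Xia), (8930, 33, cs, 6, x3, 8050, Ned)}.
σ[floor ≠ 6]: keep tuples satisfying floor ≠ 6 → {(1530, 38, x1, 1, k2, 1130, Cal), (1530, 38, x1, 1, qa, 1130, Cal), (1530, 38, x1, 3, rd, 1130, Cal), (1530, 38, x1, 5, p3, 1130, Cal), (2420, 11, p1, 3, x2, 6500, Pat), (2420, 11, p1, 3, x2, 7000, Xia), (2980, 11, x2, 3, x2, 6500, Pat), (2980, 11, x2, 3, x2, 7000, Xia), (4550, 11, p1, 3, x2, 6500, Pat), (4550, 11, p1, 3, x2, 7000, Xia)}
π[mgr, dept, pid]: project onto (mgr, dept, pid) (4 duplicate(s) eliminated) → {(11, x2, p1), (11, x2, x2), (38, k2, x1), (38, p3, x1), (38, qa, x1), (38, rd, x1)}

{(11, x2, p1), (11, x2, x2), (38, k2, x1), (38, p3, x1), (38, qa, x1), (38, rd, x1)}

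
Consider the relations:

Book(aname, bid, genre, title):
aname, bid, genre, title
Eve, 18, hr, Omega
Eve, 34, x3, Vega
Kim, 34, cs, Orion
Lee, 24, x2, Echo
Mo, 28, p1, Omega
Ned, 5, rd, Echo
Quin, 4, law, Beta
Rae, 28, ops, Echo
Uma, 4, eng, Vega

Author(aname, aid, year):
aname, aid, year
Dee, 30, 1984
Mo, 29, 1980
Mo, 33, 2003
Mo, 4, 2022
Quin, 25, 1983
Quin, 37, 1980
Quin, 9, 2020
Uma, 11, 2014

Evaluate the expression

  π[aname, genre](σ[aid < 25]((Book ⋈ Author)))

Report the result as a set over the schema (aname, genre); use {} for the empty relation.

Natural join on aname: {(Mo, 28, p1, Omega, 29, 1980), (Mo, 28, p1, Omega, 33, 2003), (Mo, 28, p1, Omega, 4, 2022), (Quin, 4, law, Beta, 25, 1983), (Quin, 4, law, Beta, 37, 1980), (Quin, 4, law, Beta, 9, 2020), (Uma, 4, eng, Vega, 11, 2014)}
Filtering on aid < 25 leaves {(Mo, 28, p1, Omega, 4, 2022), (Quin, 4, law, Beta, 9, 2020), (Uma, 4, eng, Vega, 11, 2014)}.
Keep only column(s) aname, genre: {(Mo, p1), (Quin, law), (Uma, eng)}

{(Mo, p1), (Quin, law), (Uma, eng)}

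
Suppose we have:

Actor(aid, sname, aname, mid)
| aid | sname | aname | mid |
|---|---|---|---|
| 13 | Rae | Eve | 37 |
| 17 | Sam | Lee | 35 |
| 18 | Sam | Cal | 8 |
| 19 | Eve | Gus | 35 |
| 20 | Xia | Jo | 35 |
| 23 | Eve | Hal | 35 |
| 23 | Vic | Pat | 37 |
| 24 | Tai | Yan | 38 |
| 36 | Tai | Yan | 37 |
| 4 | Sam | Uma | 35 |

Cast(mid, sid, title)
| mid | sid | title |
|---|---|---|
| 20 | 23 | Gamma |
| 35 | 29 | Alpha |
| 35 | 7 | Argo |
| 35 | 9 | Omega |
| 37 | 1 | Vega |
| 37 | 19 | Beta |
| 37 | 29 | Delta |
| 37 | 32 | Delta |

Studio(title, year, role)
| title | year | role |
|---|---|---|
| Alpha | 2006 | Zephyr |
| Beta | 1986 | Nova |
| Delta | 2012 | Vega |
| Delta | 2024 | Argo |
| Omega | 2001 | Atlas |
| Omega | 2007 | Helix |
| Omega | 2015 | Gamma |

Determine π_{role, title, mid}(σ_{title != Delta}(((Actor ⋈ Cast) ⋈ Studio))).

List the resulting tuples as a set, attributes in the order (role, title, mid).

{(Atlas, Omega, 35), (Gamma, Omega, 35), (Helix, Omega, 35), (Nova, Beta, 37), (Zephyr, Alpha, 35)}

Actor ⋈ Cast (natural join on mid): {(13, Rae, Eve, 37, 1, Vega), (13, Rae, Eve, 37, 19, Beta), (13, Rae, Eve, 37, 29, Delta), (13, Rae, Eve, 37, 32, Delta), (17, Sam, Lee, 35, 29, Alpha), (17, Sam, Lee, 35, 7, Argo), (17, Sam, Lee, 35, 9, Omega), (19, Eve, Gus, 35, 29, Alpha), (19, Eve, Gus, 35, 7, Argo), (19, Eve, Gus, 35, 9, Omega), (20, Xia, Jo, 35, 29, Alpha), (20, Xia, Jo, 35, 7, Argo), (20, Xia, Jo, 35, 9, Omega), (23, Eve, Hal, 35, 29, Alpha), (23, Eve, Hal, 35, 7, Argo), (23, Eve, Hal, 35, 9, Omega), (23, Vic, Pat, 37, 1, Vega), (23, Vic, Pat, 37, 19, Beta), (23, Vic, Pat, 37, 29, Delta), (23, Vic, Pat, 37, 32, Delta), (36, Tai, Yan, 37, 1, Vega), (36, Tai, Yan, 37, 19, Beta), (36, Tai, Yan, 37, 29, Delta), (36, Tai, Yan, 37, 32, Delta), (4, Sam, Uma, 35, 29, Alpha), (4, Sam, Uma, 35, 7, Argo), (4, Sam, Uma, 35, 9, Omega)}
(Actor ⋈ Cast) ⋈ Studio (natural join on title): {(13, Rae, Eve, 37, 19, Beta, 1986, Nova), (13, Rae, Eve, 37, 29, Delta, 2012, Vega), (13, Rae, Eve, 37, 29, Delta, 2024, Argo), (13, Rae, Eve, 37, 32, Delta, 2012, Vega), (13, Rae, Eve, 37, 32, Delta, 2024, Argo), (17, Sam, Lee, 35, 29, Alpha, 2006, Zephyr), (17, Sam, Lee, 35, 9, Omega, 2001, Atlas), (17, Sam, Lee, 35, 9, Omega, 2007, Helix), (17, Sam, Lee, 35, 9, Omega, 2015, Gamma), (19, Eve, Gus, 35, 29, Alpha, 2006, Zephyr), (19, Eve, Gus, 35, 9, Omega, 2001, Atlas), (19, Eve, Gus, 35, 9, Omega, 2007, Helix), (19, Eve, Gus, 35, 9, Omega, 2015, Gamma), (20, Xia, Jo, 35, 29, Alpha, 2006, Zephyr), (20, Xia, Jo, 35, 9, Omega, 2001, Atlas), (20, Xia, Jo, 35, 9, Omega, 2007, Helix), (20, Xia, Jo, 35, 9, Omega, 2015, Gamma), (23, Eve, Hal, 35, 29, Alpha, 2006, Zephyr), (23, Eve, Hal, 35, 9, Omega, 2001, Atlas), (23, Eve, Hal, 35, 9, Omega, 2007, Helix), (23, Eve, Hal, 35, 9, Omega, 2015, Gamma), (23, Vic, Pat, 37, 19, Beta, 1986, Nova), (23, Vic, Pat, 37, 29, Delta, 2012, Vega), (23, Vic, Pat, 37, 29, Delta, 2024, Argo), (23, Vic, Pat, 37, 32, Delta, 2012, Vega), (23, Vic, Pat, 37, 32, Delta, 2024, Argo), (36, Tai, Yan, 37, 19, Beta, 1986, Nova), (36, Tai, Yan, 37, 29, Delta, 2012, Vega), (36, Tai, Yan, 37, 29, Delta, 2024, Argo), (36, Tai, Yan, 37, 32, Delta, 2012, Vega), (36, Tai, Yan, 37, 32, Delta, 2024, Argo), (4, Sam, Uma, 35, 29, Alpha, 2006, Zephyr), (4, Sam, Uma, 35, 9, Omega, 2001, Atlas), (4, Sam, Uma, 35, 9, Omega, 2007, Helix), (4, Sam, Uma, 35, 9, Omega, 2015, Gamma)}
Apply σ_{title != Delta}; surviving tuples: {(13, Rae, Eve, 37, 19, Beta, 1986, Nova), (17, Sam, Lee, 35, 29, Alpha, 2006, Zephyr), (17, Sam, Lee, 35, 9, Omega, 2001, Atlas), (17, Sam, Lee, 35, 9, Omega, 2007, Helix), (17, Sam, Lee, 35, 9, Omega, 2015, Gamma), (19, Eve, Gus, 35, 29, Alpha, 2006, Zephyr), (19, Eve, Gus, 35, 9, Omega, 2001, Atlas), (19, Eve, Gus, 35, 9, Omega, 2007, Helix), (19, Eve, Gus, 35, 9, Omega, 2015, Gamma), (20, Xia, Jo, 35, 29, Alpha, 2006, Zephyr), (20, Xia, Jo, 35, 9, Omega, 2001, Atlas), (20, Xia, Jo, 35, 9, Omega, 2007, Helix), (20, Xia, Jo, 35, 9, Omega, 2015, Gamma), (23, Eve, Hal, 35, 29, Alpha, 2006, Zephyr), (23, Eve, Hal, 35, 9, Omega, 2001, Atlas), (23, Eve, Hal, 35, 9, Omega, 2007, Helix), (23, Eve, Hal, 35, 9, Omega, 2015, Gamma), (23, Vic, Pat, 37, 19, Beta, 1986, Nova), (36, Tai, Yan, 37, 19, Beta, 1986, Nova), (4, Sam, Uma, 35, 29, Alpha, 2006, Zephyr), (4, Sam, Uma, 35, 9, Omega, 2001, Atlas), (4, Sam, Uma, 35, 9, Omega, 2007, Helix), (4, Sam, Uma, 35, 9, Omega, 2015, Gamma)}
π[role, title, mid]: project onto (role, title, mid) (18 duplicate(s) eliminated) → {(Atlas, Omega, 35), (Gamma, Omega, 35), (Helix, Omega, 35), (Nova, Beta, 37), (Zephyr, Alpha, 35)}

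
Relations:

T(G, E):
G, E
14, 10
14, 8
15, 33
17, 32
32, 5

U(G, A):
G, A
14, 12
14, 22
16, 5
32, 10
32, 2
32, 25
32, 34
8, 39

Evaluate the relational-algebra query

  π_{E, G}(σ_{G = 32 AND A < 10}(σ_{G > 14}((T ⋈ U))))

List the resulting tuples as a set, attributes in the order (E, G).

Joining T and U on G yields {(14, 10, 12), (14, 10, 22), (14, 8, 12), (14, 8, 22), (32, 5, 10), (32, 5, 2), (32, 5, 25), (32, 5, 34)}.
Selection G > 14: {(32, 5, 10), (32, 5, 2), (32, 5, 25), (32, 5, 34)}
Selection G = 32 AND A < 10: {(32, 5, 2)}
Projecting to E, G: {(5, 32)}

{(5, 32)}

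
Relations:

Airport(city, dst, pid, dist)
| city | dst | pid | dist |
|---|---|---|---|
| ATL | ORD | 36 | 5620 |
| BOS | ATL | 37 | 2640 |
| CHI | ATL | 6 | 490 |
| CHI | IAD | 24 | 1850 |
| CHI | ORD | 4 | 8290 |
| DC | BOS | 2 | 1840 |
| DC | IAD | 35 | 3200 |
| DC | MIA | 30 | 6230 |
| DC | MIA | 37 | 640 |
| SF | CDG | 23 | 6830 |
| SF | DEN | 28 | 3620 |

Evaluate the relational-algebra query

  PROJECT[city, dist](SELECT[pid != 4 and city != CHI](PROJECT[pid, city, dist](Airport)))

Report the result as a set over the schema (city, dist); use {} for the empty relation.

π[pid, city, dist]: project onto (pid, city, dist) → {(2, DC, 1840), (23, SF, 6830), (24, CHI, 1850), (28, SF, 3620), (30, DC, 6230), (35, DC, 3200), (36, ATL, 5620), (37, BOS, 2640), (37, DC, 640), (4, CHI, 8290), (6, CHI, 490)}
Apply σ_{pid != 4 and city != CHI}; surviving tuples: {(2, DC, 1840), (23, SF, 6830), (28, SF, 3620), (30, DC, 6230), (35, DC, 3200), (36, ATL, 5620), (37, BOS, 2640), (37, DC, 640)}
π[city, dist]: project onto (city, dist) → {(ATL, 5620), (BOS, 2640), (DC, 1840), (DC, 3200), (DC, 6230), (DC, 640), (SF, 3620), (SF, 6830)}

{(ATL, 5620), (BOS, 2640), (DC, 1840), (DC, 3200), (DC, 6230), (DC, 640), (SF, 3620), (SF, 6830)}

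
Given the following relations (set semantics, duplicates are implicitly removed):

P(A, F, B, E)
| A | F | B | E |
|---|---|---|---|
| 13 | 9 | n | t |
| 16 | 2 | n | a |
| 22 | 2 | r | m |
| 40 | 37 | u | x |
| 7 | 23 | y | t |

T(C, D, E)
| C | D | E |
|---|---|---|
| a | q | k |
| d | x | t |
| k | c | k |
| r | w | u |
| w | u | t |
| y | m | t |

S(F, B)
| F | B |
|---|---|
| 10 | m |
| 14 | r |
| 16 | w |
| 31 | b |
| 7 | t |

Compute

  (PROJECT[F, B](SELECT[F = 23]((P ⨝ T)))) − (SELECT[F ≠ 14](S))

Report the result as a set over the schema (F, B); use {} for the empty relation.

{(23, y)}

Joining P and T on E yields {(13, 9, n, t, d, x), (13, 9, n, t, w, u), (13, 9, n, t, y, m), (7, 23, y, t, d, x), (7, 23, y, t, w, u), (7, 23, y, t, y, m)}.
Selection F = 23: {(7, 23, y, t, d, x), (7, 23, y, t, w, u), (7, 23, y, t, y, m)}
Keep only column(s) F, B (2 duplicate(s) eliminated): {(23, y)}
Selection F ≠ 14: {(10, m), (16, w), (31, b), (7, t)}
Taking the difference: {(23, y)}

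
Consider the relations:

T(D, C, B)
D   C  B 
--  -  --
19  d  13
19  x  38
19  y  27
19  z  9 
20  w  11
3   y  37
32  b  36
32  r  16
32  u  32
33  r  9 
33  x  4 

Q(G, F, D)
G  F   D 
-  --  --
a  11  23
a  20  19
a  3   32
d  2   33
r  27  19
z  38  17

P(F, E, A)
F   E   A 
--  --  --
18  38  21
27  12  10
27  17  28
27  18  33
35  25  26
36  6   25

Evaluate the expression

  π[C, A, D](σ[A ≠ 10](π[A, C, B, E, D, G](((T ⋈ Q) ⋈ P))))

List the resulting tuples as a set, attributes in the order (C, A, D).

{(d, 28, 19), (d, 33, 19), (x, 28, 19), (x, 33, 19), (y, 28, 19), (y, 33, 19), (z, 28, 19), (z, 33, 19)}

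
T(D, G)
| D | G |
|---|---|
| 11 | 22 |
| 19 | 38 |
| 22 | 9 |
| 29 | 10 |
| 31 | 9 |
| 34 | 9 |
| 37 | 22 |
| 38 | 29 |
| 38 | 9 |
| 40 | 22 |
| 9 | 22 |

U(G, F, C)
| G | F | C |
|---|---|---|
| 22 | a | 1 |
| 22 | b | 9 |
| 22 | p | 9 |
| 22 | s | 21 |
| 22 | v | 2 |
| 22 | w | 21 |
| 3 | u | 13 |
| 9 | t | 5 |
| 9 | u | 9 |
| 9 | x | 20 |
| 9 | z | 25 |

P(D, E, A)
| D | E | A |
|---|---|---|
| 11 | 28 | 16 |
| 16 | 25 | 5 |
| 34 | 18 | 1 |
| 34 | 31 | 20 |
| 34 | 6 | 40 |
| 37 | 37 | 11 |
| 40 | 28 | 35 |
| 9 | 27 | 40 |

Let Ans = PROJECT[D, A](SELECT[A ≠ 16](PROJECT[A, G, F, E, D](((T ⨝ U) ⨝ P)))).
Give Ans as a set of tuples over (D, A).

{(34, 1), (34, 20), (34, 40), (37, 11), (40, 35), (9, 40)}

Natural join on G: {(11, 22, a, 1), (11, 22, b, 9), (11, 22, p, 9), (11, 22, s, 21), (11, 22, v, 2), (11, 22, w, 21), (22, 9, t, 5), (22, 9, u, 9), (22, 9, x, 20), (22, 9, z, 25), (31, 9, t, 5), (31, 9, u, 9), (31, 9, x, 20), (31, 9, z, 25), (34, 9, t, 5), (34, 9, u, 9), (34, 9, x, 20), (34, 9, z, 25), (37, 22, a, 1), (37, 22, b, 9), (37, 22, p, 9), (37, 22, s, 21), (37, 22, v, 2), (37, 22, w, 21), (38, 9, t, 5), (38, 9, u, 9), (38, 9, x, 20), (38, 9, z, 25), (40, 22, a, 1), (40, 22, b, 9), (40, 22, p, 9), (40, 22, s, 21), (40, 22, v, 2), (40, 22, w, 21), (9, 22, a, 1), (9, 22, b, 9), (9, 22, p, 9), (9, 22, s, 21), (9, 22, v, 2), (9, 22, w, 21)}
Natural join on D: {(11, 22, a, 1, 28, 16), (11, 22, b, 9, 28, 16), (11, 22, p, 9, 28, 16), (11, 22, s, 21, 28, 16), (11, 22, v, 2, 28, 16), (11, 22, w, 21, 28, 16), (34, 9, t, 5, 18, 1), (34, 9, t, 5, 31, 20), (34, 9, t, 5, 6, 40), (34, 9, u, 9, 18, 1), (34, 9, u, 9, 31, 20), (34, 9, u, 9, 6, 40), (34, 9, x, 20, 18, 1), (34, 9, x, 20, 31, 20), (34, 9, x, 20, 6, 40), (34, 9, z, 25, 18, 1), (34, 9, z, 25, 31, 20), (34, 9, z, 25, 6, 40), (37, 22, a, 1, 37, 11), (37, 22, b, 9, 37, 11), (37, 22, p, 9, 37, 11), (37, 22, s, 21, 37, 11), (37, 22, v, 2, 37, 11), (37, 22, w, 21, 37, 11), (40, 22, a, 1, 28, 35), (40, 22, b, 9, 28, 35), (40, 22, p, 9, 28, 35), (40, 22, s, 21, 28, 35), (40, 22, v, 2, 28, 35), (40, 22, w, 21, 28, 35), (9, 22, a, 1, 27, 40), (9, 22, b, 9, 27, 40), (9, 22, p, 9, 27, 40), (9, 22, s, 21, 27, 40), (9, 22, v, 2, 27, 40), (9, 22, w, 21, 27, 40)}
π_{A, G, F, E, D} gives {(1, 9, t, 18, 34), (1, 9, u, 18, 34), (1, 9, x, 18, 34), (1, 9, z, 18, 34), (11, 22, a, 37, 37), (11, 22, b, 37, 37), (11, 22, p, 37, 37), (11, 22, s, 37, 37), (11, 22, v, 37, 37), (11, 22, w, 37, 37), (16, 22, a, 28, 11), (16, 22, b, 28, 11), (16, 22, p, 28, 11), (16, 22, s, 28, 11), (16, 22, v, 28, 11), (16, 22, w, 28, 11), (20, 9, t, 31, 34), (20, 9, u, 31, 34), (20, 9, x, 31, 34), (20, 9, z, 31, 34), (35, 22, a, 28, 40), (35, 22, b, 28, 40), (35, 22, p, 28, 40), (35, 22, s, 28, 40), (35, 22, v, 28, 40), (35, 22, w, 28, 40), (40, 22, a, 27, 9), (40, 22, b, 27, 9), (40, 22, p, 27, 9), (40, 22, s, 27, 9), (40, 22, v, 27, 9), (40, 22, w, 27, 9), (40, 9, t, 6, 34), (40, 9, u, 6, 34), (40, 9, x, 6, 34), (40, 9, z, 6, 34)}.
Filtering on A ≠ 16 leaves {(1, 9, t, 18, 34), (1, 9, u, 18, 34), (1, 9, x, 18, 34), (1, 9, z, 18, 34), (11, 22, a, 37, 37), (11, 22, b, 37, 37), (11, 22, p, 37, 37), (11, 22, s, 37, 37), (11, 22, v, 37, 37), (11, 22, w, 37, 37), (20, 9, t, 31, 34), (20, 9, u, 31, 34), (20, 9, x, 31, 34), (20, 9, z, 31, 34), (35, 22, a, 28, 40), (35, 22, b, 28, 40), (35, 22, p, 28, 40), (35, 22, s, 28, 40), (35, 22, v, 28, 40), (35, 22, w, 28, 40), (40, 22, a, 27, 9), (40, 22, b, 27, 9), (40, 22, p, 27, 9), (40, 22, s, 27, 9), (40, 22, v, 27, 9), (40, 22, w, 27, 9), (40, 9, t, 6, 34), (40, 9, u, 6, 34), (40, 9, x, 6, 34), (40, 9, z, 6, 34)}.
π_{D, A} gives {(34, 1), (34, 20), (34, 40), (37, 11), (40, 35), (9, 40)} (24 duplicate(s) eliminated).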